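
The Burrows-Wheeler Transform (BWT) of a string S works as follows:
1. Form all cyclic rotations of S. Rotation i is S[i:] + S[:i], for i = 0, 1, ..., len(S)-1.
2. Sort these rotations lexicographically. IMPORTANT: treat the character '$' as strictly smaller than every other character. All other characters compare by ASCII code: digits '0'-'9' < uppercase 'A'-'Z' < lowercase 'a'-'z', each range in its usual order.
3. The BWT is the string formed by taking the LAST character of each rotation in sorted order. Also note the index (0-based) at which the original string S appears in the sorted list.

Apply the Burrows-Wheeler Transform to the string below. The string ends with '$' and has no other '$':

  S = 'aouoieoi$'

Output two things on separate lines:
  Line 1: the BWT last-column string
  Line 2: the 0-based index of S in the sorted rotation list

All 9 rotations (rotation i = S[i:]+S[:i]):
  rot[0] = aouoieoi$
  rot[1] = ouoieoi$a
  rot[2] = uoieoi$ao
  rot[3] = oieoi$aou
  rot[4] = ieoi$aouo
  rot[5] = eoi$aouoi
  rot[6] = oi$aouoie
  rot[7] = i$aouoieo
  rot[8] = $aouoieoi
Sorted (with $ < everything):
  sorted[0] = $aouoieoi  (last char: 'i')
  sorted[1] = aouoieoi$  (last char: '$')
  sorted[2] = eoi$aouoi  (last char: 'i')
  sorted[3] = i$aouoieo  (last char: 'o')
  sorted[4] = ieoi$aouo  (last char: 'o')
  sorted[5] = oi$aouoie  (last char: 'e')
  sorted[6] = oieoi$aou  (last char: 'u')
  sorted[7] = ouoieoi$a  (last char: 'a')
  sorted[8] = uoieoi$ao  (last char: 'o')
Last column: i$iooeuao
Original string S is at sorted index 1

Answer: i$iooeuao
1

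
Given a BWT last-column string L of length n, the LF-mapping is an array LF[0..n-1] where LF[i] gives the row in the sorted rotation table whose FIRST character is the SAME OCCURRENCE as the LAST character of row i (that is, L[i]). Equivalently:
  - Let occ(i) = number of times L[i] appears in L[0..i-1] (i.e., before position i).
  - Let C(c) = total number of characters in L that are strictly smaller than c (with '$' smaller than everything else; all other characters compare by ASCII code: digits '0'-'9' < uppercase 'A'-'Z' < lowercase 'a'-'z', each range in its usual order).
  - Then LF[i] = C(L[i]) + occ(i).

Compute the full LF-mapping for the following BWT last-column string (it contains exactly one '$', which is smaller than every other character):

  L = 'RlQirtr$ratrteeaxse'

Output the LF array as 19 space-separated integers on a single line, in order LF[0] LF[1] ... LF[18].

Char counts: '$':1, 'Q':1, 'R':1, 'a':2, 'e':3, 'i':1, 'l':1, 'r':4, 's':1, 't':3, 'x':1
C (first-col start): C('$')=0, C('Q')=1, C('R')=2, C('a')=3, C('e')=5, C('i')=8, C('l')=9, C('r')=10, C('s')=14, C('t')=15, C('x')=18
L[0]='R': occ=0, LF[0]=C('R')+0=2+0=2
L[1]='l': occ=0, LF[1]=C('l')+0=9+0=9
L[2]='Q': occ=0, LF[2]=C('Q')+0=1+0=1
L[3]='i': occ=0, LF[3]=C('i')+0=8+0=8
L[4]='r': occ=0, LF[4]=C('r')+0=10+0=10
L[5]='t': occ=0, LF[5]=C('t')+0=15+0=15
L[6]='r': occ=1, LF[6]=C('r')+1=10+1=11
L[7]='$': occ=0, LF[7]=C('$')+0=0+0=0
L[8]='r': occ=2, LF[8]=C('r')+2=10+2=12
L[9]='a': occ=0, LF[9]=C('a')+0=3+0=3
L[10]='t': occ=1, LF[10]=C('t')+1=15+1=16
L[11]='r': occ=3, LF[11]=C('r')+3=10+3=13
L[12]='t': occ=2, LF[12]=C('t')+2=15+2=17
L[13]='e': occ=0, LF[13]=C('e')+0=5+0=5
L[14]='e': occ=1, LF[14]=C('e')+1=5+1=6
L[15]='a': occ=1, LF[15]=C('a')+1=3+1=4
L[16]='x': occ=0, LF[16]=C('x')+0=18+0=18
L[17]='s': occ=0, LF[17]=C('s')+0=14+0=14
L[18]='e': occ=2, LF[18]=C('e')+2=5+2=7

Answer: 2 9 1 8 10 15 11 0 12 3 16 13 17 5 6 4 18 14 7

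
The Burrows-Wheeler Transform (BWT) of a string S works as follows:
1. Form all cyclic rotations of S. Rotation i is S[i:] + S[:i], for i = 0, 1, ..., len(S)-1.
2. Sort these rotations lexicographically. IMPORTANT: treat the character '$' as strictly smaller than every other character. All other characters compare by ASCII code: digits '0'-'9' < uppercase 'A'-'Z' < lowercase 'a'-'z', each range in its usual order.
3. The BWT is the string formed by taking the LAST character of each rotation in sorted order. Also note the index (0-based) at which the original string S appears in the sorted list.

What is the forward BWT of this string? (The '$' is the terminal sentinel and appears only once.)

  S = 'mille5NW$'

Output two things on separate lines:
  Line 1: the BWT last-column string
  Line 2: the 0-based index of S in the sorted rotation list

Answer: We5Nlmli$
8

Derivation:
All 9 rotations (rotation i = S[i:]+S[:i]):
  rot[0] = mille5NW$
  rot[1] = ille5NW$m
  rot[2] = lle5NW$mi
  rot[3] = le5NW$mil
  rot[4] = e5NW$mill
  rot[5] = 5NW$mille
  rot[6] = NW$mille5
  rot[7] = W$mille5N
  rot[8] = $mille5NW
Sorted (with $ < everything):
  sorted[0] = $mille5NW  (last char: 'W')
  sorted[1] = 5NW$mille  (last char: 'e')
  sorted[2] = NW$mille5  (last char: '5')
  sorted[3] = W$mille5N  (last char: 'N')
  sorted[4] = e5NW$mill  (last char: 'l')
  sorted[5] = ille5NW$m  (last char: 'm')
  sorted[6] = le5NW$mil  (last char: 'l')
  sorted[7] = lle5NW$mi  (last char: 'i')
  sorted[8] = mille5NW$  (last char: '$')
Last column: We5Nlmli$
Original string S is at sorted index 8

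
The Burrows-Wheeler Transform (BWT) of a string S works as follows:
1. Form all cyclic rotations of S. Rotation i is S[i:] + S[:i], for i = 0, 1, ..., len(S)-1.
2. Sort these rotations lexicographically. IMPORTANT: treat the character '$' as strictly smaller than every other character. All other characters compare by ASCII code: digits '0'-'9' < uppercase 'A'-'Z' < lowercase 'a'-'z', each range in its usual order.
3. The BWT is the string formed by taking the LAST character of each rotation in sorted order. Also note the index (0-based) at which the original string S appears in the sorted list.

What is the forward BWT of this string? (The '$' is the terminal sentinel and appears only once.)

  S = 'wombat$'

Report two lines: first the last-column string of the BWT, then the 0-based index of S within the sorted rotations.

All 7 rotations (rotation i = S[i:]+S[:i]):
  rot[0] = wombat$
  rot[1] = ombat$w
  rot[2] = mbat$wo
  rot[3] = bat$wom
  rot[4] = at$womb
  rot[5] = t$womba
  rot[6] = $wombat
Sorted (with $ < everything):
  sorted[0] = $wombat  (last char: 't')
  sorted[1] = at$womb  (last char: 'b')
  sorted[2] = bat$wom  (last char: 'm')
  sorted[3] = mbat$wo  (last char: 'o')
  sorted[4] = ombat$w  (last char: 'w')
  sorted[5] = t$womba  (last char: 'a')
  sorted[6] = wombat$  (last char: '$')
Last column: tbmowa$
Original string S is at sorted index 6

Answer: tbmowa$
6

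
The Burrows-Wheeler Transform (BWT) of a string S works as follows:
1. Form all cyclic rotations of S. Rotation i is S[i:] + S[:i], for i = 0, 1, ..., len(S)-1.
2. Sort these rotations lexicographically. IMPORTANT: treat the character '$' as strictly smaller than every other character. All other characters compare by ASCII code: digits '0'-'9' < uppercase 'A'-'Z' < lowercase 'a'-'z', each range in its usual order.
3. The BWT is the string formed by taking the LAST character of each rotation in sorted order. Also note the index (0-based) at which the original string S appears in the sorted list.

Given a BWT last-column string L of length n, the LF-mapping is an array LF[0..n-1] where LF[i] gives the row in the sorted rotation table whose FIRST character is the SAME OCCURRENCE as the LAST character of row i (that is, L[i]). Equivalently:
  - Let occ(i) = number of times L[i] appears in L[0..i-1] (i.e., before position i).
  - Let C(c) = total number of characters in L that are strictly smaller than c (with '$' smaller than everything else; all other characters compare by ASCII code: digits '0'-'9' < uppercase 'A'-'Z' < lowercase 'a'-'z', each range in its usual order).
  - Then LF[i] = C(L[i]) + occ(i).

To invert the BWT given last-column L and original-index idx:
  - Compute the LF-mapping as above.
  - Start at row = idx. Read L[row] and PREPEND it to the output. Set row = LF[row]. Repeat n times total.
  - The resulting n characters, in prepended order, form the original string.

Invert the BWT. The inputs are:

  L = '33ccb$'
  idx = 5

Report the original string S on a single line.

LF mapping: 1 2 4 5 3 0
Walk LF starting at row 5, prepending L[row]:
  step 1: row=5, L[5]='$', prepend. Next row=LF[5]=0
  step 2: row=0, L[0]='3', prepend. Next row=LF[0]=1
  step 3: row=1, L[1]='3', prepend. Next row=LF[1]=2
  step 4: row=2, L[2]='c', prepend. Next row=LF[2]=4
  step 5: row=4, L[4]='b', prepend. Next row=LF[4]=3
  step 6: row=3, L[3]='c', prepend. Next row=LF[3]=5
Reversed output: cbc33$

Answer: cbc33$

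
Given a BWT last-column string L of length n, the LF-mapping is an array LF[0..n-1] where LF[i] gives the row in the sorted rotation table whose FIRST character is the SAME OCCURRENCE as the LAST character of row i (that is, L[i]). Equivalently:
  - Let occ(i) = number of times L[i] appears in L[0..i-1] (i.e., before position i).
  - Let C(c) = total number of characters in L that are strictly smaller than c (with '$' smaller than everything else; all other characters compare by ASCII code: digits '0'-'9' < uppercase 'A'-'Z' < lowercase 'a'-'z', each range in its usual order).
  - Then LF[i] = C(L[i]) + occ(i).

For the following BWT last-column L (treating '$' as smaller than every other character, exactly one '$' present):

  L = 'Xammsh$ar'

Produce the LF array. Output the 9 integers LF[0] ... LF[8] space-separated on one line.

Answer: 1 2 5 6 8 4 0 3 7

Derivation:
Char counts: '$':1, 'X':1, 'a':2, 'h':1, 'm':2, 'r':1, 's':1
C (first-col start): C('$')=0, C('X')=1, C('a')=2, C('h')=4, C('m')=5, C('r')=7, C('s')=8
L[0]='X': occ=0, LF[0]=C('X')+0=1+0=1
L[1]='a': occ=0, LF[1]=C('a')+0=2+0=2
L[2]='m': occ=0, LF[2]=C('m')+0=5+0=5
L[3]='m': occ=1, LF[3]=C('m')+1=5+1=6
L[4]='s': occ=0, LF[4]=C('s')+0=8+0=8
L[5]='h': occ=0, LF[5]=C('h')+0=4+0=4
L[6]='$': occ=0, LF[6]=C('$')+0=0+0=0
L[7]='a': occ=1, LF[7]=C('a')+1=2+1=3
L[8]='r': occ=0, LF[8]=C('r')+0=7+0=7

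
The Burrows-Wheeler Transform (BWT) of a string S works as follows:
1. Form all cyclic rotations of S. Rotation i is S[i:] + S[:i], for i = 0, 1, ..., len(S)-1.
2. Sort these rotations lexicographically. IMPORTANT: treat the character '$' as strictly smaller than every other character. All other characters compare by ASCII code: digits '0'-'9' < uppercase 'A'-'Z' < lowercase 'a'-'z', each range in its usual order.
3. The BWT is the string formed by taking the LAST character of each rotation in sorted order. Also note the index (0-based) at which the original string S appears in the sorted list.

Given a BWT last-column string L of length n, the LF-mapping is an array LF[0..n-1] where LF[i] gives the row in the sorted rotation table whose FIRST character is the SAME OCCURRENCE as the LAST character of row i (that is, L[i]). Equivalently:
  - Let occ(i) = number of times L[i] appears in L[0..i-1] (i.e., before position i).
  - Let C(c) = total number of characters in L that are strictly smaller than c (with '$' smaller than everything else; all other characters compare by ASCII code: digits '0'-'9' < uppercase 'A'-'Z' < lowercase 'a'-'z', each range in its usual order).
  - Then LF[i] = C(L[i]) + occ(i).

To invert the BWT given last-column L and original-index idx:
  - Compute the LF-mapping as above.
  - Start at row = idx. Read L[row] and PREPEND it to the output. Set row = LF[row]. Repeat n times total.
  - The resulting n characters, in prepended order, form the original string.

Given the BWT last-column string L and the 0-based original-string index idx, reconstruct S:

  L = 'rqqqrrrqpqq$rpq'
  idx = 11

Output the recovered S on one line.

LF mapping: 10 3 4 5 11 12 13 6 1 7 8 0 14 2 9
Walk LF starting at row 11, prepending L[row]:
  step 1: row=11, L[11]='$', prepend. Next row=LF[11]=0
  step 2: row=0, L[0]='r', prepend. Next row=LF[0]=10
  step 3: row=10, L[10]='q', prepend. Next row=LF[10]=8
  step 4: row=8, L[8]='p', prepend. Next row=LF[8]=1
  step 5: row=1, L[1]='q', prepend. Next row=LF[1]=3
  step 6: row=3, L[3]='q', prepend. Next row=LF[3]=5
  step 7: row=5, L[5]='r', prepend. Next row=LF[5]=12
  step 8: row=12, L[12]='r', prepend. Next row=LF[12]=14
  step 9: row=14, L[14]='q', prepend. Next row=LF[14]=9
  step 10: row=9, L[9]='q', prepend. Next row=LF[9]=7
  step 11: row=7, L[7]='q', prepend. Next row=LF[7]=6
  step 12: row=6, L[6]='r', prepend. Next row=LF[6]=13
  step 13: row=13, L[13]='p', prepend. Next row=LF[13]=2
  step 14: row=2, L[2]='q', prepend. Next row=LF[2]=4
  step 15: row=4, L[4]='r', prepend. Next row=LF[4]=11
Reversed output: rqprqqqrrqqpqr$

Answer: rqprqqqrrqqpqr$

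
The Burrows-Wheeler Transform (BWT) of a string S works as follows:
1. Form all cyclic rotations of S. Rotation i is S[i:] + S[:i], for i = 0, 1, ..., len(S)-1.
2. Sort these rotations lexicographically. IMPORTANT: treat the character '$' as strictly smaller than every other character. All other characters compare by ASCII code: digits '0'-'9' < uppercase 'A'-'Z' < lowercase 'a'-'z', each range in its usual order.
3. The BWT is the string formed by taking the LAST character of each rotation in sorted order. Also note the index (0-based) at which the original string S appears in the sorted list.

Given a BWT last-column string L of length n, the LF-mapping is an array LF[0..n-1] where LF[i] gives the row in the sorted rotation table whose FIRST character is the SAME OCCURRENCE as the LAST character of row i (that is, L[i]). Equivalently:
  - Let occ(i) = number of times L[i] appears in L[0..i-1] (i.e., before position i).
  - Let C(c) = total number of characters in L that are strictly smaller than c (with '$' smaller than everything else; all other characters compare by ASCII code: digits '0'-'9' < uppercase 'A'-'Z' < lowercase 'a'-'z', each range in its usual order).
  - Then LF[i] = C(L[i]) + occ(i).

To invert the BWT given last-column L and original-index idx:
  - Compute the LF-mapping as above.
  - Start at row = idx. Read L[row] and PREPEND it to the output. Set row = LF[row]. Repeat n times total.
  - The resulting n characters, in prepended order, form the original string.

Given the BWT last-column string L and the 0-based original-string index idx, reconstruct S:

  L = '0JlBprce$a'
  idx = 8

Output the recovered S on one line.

Answer: parcelBJ0$

Derivation:
LF mapping: 1 3 7 2 8 9 5 6 0 4
Walk LF starting at row 8, prepending L[row]:
  step 1: row=8, L[8]='$', prepend. Next row=LF[8]=0
  step 2: row=0, L[0]='0', prepend. Next row=LF[0]=1
  step 3: row=1, L[1]='J', prepend. Next row=LF[1]=3
  step 4: row=3, L[3]='B', prepend. Next row=LF[3]=2
  step 5: row=2, L[2]='l', prepend. Next row=LF[2]=7
  step 6: row=7, L[7]='e', prepend. Next row=LF[7]=6
  step 7: row=6, L[6]='c', prepend. Next row=LF[6]=5
  step 8: row=5, L[5]='r', prepend. Next row=LF[5]=9
  step 9: row=9, L[9]='a', prepend. Next row=LF[9]=4
  step 10: row=4, L[4]='p', prepend. Next row=LF[4]=8
Reversed output: parcelBJ0$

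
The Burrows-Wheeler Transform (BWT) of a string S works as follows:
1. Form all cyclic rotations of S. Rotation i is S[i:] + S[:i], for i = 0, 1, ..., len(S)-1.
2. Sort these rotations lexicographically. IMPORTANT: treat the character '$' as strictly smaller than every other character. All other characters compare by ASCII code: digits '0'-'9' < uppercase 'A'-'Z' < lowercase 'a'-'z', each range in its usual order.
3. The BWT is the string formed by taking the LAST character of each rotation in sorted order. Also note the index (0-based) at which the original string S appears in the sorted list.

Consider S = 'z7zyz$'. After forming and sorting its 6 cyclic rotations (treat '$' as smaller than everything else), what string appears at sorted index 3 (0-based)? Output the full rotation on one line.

All 6 rotations (rotation i = S[i:]+S[:i]):
  rot[0] = z7zyz$
  rot[1] = 7zyz$z
  rot[2] = zyz$z7
  rot[3] = yz$z7z
  rot[4] = z$z7zy
  rot[5] = $z7zyz
Sorted (with $ < everything):
  sorted[0] = $z7zyz
  sorted[1] = 7zyz$z
  sorted[2] = yz$z7z
  sorted[3] = z$z7zy
  sorted[4] = z7zyz$
  sorted[5] = zyz$z7
sorted[3] = z$z7zy

Answer: z$z7zy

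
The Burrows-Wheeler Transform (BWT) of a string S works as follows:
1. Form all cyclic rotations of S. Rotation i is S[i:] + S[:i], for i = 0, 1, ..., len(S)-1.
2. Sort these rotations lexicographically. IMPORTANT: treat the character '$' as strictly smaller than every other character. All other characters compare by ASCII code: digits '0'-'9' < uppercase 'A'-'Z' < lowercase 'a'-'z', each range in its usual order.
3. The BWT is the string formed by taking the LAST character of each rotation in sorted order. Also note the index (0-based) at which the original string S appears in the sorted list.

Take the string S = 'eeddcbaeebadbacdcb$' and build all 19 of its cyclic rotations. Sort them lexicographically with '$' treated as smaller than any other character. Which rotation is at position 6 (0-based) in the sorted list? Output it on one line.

All 19 rotations (rotation i = S[i:]+S[:i]):
  rot[0] = eeddcbaeebadbacdcb$
  rot[1] = eddcbaeebadbacdcb$e
  rot[2] = ddcbaeebadbacdcb$ee
  rot[3] = dcbaeebadbacdcb$eed
  rot[4] = cbaeebadbacdcb$eedd
  rot[5] = baeebadbacdcb$eeddc
  rot[6] = aeebadbacdcb$eeddcb
  rot[7] = eebadbacdcb$eeddcba
  rot[8] = ebadbacdcb$eeddcbae
  rot[9] = badbacdcb$eeddcbaee
  rot[10] = adbacdcb$eeddcbaeeb
  rot[11] = dbacdcb$eeddcbaeeba
  rot[12] = bacdcb$eeddcbaeebad
  rot[13] = acdcb$eeddcbaeebadb
  rot[14] = cdcb$eeddcbaeebadba
  rot[15] = dcb$eeddcbaeebadbac
  rot[16] = cb$eeddcbaeebadbacd
  rot[17] = b$eeddcbaeebadbacdc
  rot[18] = $eeddcbaeebadbacdcb
Sorted (with $ < everything):
  sorted[0] = $eeddcbaeebadbacdcb
  sorted[1] = acdcb$eeddcbaeebadb
  sorted[2] = adbacdcb$eeddcbaeeb
  sorted[3] = aeebadbacdcb$eeddcb
  sorted[4] = b$eeddcbaeebadbacdc
  sorted[5] = bacdcb$eeddcbaeebad
  sorted[6] = badbacdcb$eeddcbaee
  sorted[7] = baeebadbacdcb$eeddc
  sorted[8] = cb$eeddcbaeebadbacd
  sorted[9] = cbaeebadbacdcb$eedd
  sorted[10] = cdcb$eeddcbaeebadba
  sorted[11] = dbacdcb$eeddcbaeeba
  sorted[12] = dcb$eeddcbaeebadbac
  sorted[13] = dcbaeebadbacdcb$eed
  sorted[14] = ddcbaeebadbacdcb$ee
  sorted[15] = ebadbacdcb$eeddcbae
  sorted[16] = eddcbaeebadbacdcb$e
  sorted[17] = eebadbacdcb$eeddcba
  sorted[18] = eeddcbaeebadbacdcb$
sorted[6] = badbacdcb$eeddcbaee

Answer: badbacdcb$eeddcbaee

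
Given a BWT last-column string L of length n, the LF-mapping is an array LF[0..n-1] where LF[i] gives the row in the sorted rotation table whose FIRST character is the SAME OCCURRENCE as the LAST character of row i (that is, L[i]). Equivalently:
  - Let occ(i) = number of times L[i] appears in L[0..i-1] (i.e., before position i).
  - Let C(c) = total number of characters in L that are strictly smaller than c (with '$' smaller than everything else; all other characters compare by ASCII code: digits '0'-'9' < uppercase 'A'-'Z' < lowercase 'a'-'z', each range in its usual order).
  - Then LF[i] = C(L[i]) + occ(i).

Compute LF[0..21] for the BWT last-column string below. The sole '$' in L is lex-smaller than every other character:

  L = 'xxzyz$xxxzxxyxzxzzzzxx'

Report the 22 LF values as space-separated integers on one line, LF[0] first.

Char counts: '$':1, 'x':11, 'y':2, 'z':8
C (first-col start): C('$')=0, C('x')=1, C('y')=12, C('z')=14
L[0]='x': occ=0, LF[0]=C('x')+0=1+0=1
L[1]='x': occ=1, LF[1]=C('x')+1=1+1=2
L[2]='z': occ=0, LF[2]=C('z')+0=14+0=14
L[3]='y': occ=0, LF[3]=C('y')+0=12+0=12
L[4]='z': occ=1, LF[4]=C('z')+1=14+1=15
L[5]='$': occ=0, LF[5]=C('$')+0=0+0=0
L[6]='x': occ=2, LF[6]=C('x')+2=1+2=3
L[7]='x': occ=3, LF[7]=C('x')+3=1+3=4
L[8]='x': occ=4, LF[8]=C('x')+4=1+4=5
L[9]='z': occ=2, LF[9]=C('z')+2=14+2=16
L[10]='x': occ=5, LF[10]=C('x')+5=1+5=6
L[11]='x': occ=6, LF[11]=C('x')+6=1+6=7
L[12]='y': occ=1, LF[12]=C('y')+1=12+1=13
L[13]='x': occ=7, LF[13]=C('x')+7=1+7=8
L[14]='z': occ=3, LF[14]=C('z')+3=14+3=17
L[15]='x': occ=8, LF[15]=C('x')+8=1+8=9
L[16]='z': occ=4, LF[16]=C('z')+4=14+4=18
L[17]='z': occ=5, LF[17]=C('z')+5=14+5=19
L[18]='z': occ=6, LF[18]=C('z')+6=14+6=20
L[19]='z': occ=7, LF[19]=C('z')+7=14+7=21
L[20]='x': occ=9, LF[20]=C('x')+9=1+9=10
L[21]='x': occ=10, LF[21]=C('x')+10=1+10=11

Answer: 1 2 14 12 15 0 3 4 5 16 6 7 13 8 17 9 18 19 20 21 10 11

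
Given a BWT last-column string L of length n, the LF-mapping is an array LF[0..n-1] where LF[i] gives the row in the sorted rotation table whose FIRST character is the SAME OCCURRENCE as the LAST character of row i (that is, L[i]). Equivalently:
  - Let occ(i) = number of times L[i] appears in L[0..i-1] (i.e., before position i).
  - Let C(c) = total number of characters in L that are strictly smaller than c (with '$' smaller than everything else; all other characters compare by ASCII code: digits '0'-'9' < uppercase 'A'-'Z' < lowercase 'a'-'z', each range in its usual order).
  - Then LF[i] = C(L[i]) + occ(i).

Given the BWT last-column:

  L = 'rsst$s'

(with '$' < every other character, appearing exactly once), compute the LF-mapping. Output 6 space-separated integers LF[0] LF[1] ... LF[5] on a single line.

Answer: 1 2 3 5 0 4

Derivation:
Char counts: '$':1, 'r':1, 's':3, 't':1
C (first-col start): C('$')=0, C('r')=1, C('s')=2, C('t')=5
L[0]='r': occ=0, LF[0]=C('r')+0=1+0=1
L[1]='s': occ=0, LF[1]=C('s')+0=2+0=2
L[2]='s': occ=1, LF[2]=C('s')+1=2+1=3
L[3]='t': occ=0, LF[3]=C('t')+0=5+0=5
L[4]='$': occ=0, LF[4]=C('$')+0=0+0=0
L[5]='s': occ=2, LF[5]=C('s')+2=2+2=4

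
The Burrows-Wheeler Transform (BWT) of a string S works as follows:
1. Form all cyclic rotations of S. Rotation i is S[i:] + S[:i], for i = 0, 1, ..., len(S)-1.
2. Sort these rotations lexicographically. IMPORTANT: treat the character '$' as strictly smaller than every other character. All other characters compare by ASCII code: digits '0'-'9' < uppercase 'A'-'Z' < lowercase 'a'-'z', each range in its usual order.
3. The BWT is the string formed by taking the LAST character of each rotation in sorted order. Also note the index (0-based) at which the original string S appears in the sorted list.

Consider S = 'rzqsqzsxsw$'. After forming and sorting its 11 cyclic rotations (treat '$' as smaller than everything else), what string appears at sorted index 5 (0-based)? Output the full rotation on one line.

All 11 rotations (rotation i = S[i:]+S[:i]):
  rot[0] = rzqsqzsxsw$
  rot[1] = zqsqzsxsw$r
  rot[2] = qsqzsxsw$rz
  rot[3] = sqzsxsw$rzq
  rot[4] = qzsxsw$rzqs
  rot[5] = zsxsw$rzqsq
  rot[6] = sxsw$rzqsqz
  rot[7] = xsw$rzqsqzs
  rot[8] = sw$rzqsqzsx
  rot[9] = w$rzqsqzsxs
  rot[10] = $rzqsqzsxsw
Sorted (with $ < everything):
  sorted[0] = $rzqsqzsxsw
  sorted[1] = qsqzsxsw$rz
  sorted[2] = qzsxsw$rzqs
  sorted[3] = rzqsqzsxsw$
  sorted[4] = sqzsxsw$rzq
  sorted[5] = sw$rzqsqzsx
  sorted[6] = sxsw$rzqsqz
  sorted[7] = w$rzqsqzsxs
  sorted[8] = xsw$rzqsqzs
  sorted[9] = zqsqzsxsw$r
  sorted[10] = zsxsw$rzqsq
sorted[5] = sw$rzqsqzsx

Answer: sw$rzqsqzsx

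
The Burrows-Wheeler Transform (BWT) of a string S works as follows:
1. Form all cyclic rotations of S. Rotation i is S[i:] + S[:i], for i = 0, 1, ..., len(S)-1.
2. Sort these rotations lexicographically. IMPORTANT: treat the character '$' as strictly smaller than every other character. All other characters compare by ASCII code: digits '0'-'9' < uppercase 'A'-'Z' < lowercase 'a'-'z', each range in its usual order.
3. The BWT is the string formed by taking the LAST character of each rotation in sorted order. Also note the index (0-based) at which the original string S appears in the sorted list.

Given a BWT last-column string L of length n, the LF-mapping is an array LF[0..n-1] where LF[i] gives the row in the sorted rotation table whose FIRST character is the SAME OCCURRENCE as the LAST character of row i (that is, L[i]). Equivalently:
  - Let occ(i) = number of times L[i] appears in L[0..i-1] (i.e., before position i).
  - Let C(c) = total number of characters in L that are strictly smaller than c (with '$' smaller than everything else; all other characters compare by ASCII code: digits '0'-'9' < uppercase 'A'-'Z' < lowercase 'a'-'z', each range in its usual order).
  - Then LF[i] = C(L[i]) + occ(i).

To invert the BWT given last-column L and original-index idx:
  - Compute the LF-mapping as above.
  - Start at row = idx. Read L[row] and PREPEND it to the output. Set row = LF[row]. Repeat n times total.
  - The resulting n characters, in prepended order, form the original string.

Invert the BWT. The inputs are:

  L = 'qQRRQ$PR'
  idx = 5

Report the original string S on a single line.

LF mapping: 7 2 4 5 3 0 1 6
Walk LF starting at row 5, prepending L[row]:
  step 1: row=5, L[5]='$', prepend. Next row=LF[5]=0
  step 2: row=0, L[0]='q', prepend. Next row=LF[0]=7
  step 3: row=7, L[7]='R', prepend. Next row=LF[7]=6
  step 4: row=6, L[6]='P', prepend. Next row=LF[6]=1
  step 5: row=1, L[1]='Q', prepend. Next row=LF[1]=2
  step 6: row=2, L[2]='R', prepend. Next row=LF[2]=4
  step 7: row=4, L[4]='Q', prepend. Next row=LF[4]=3
  step 8: row=3, L[3]='R', prepend. Next row=LF[3]=5
Reversed output: RQRQPRq$

Answer: RQRQPRq$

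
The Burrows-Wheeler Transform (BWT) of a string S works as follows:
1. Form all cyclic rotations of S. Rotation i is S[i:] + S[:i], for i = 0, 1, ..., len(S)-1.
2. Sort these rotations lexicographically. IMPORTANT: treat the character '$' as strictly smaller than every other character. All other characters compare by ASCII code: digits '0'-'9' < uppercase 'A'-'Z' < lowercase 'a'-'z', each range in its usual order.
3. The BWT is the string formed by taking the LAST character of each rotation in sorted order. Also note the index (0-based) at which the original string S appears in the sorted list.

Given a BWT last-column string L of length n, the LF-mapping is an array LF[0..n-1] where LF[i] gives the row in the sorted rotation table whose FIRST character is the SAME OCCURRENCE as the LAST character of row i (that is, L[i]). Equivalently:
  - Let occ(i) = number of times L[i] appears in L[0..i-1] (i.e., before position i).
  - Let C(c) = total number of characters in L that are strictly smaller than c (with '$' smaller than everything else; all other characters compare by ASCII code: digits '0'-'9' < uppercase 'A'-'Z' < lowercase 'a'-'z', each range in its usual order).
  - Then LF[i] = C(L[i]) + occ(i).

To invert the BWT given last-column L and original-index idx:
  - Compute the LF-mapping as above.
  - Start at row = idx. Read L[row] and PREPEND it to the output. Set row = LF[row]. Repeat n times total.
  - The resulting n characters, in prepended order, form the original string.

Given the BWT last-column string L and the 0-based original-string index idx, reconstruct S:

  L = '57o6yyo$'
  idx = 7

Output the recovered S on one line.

Answer: yoyo675$

Derivation:
LF mapping: 1 3 4 2 6 7 5 0
Walk LF starting at row 7, prepending L[row]:
  step 1: row=7, L[7]='$', prepend. Next row=LF[7]=0
  step 2: row=0, L[0]='5', prepend. Next row=LF[0]=1
  step 3: row=1, L[1]='7', prepend. Next row=LF[1]=3
  step 4: row=3, L[3]='6', prepend. Next row=LF[3]=2
  step 5: row=2, L[2]='o', prepend. Next row=LF[2]=4
  step 6: row=4, L[4]='y', prepend. Next row=LF[4]=6
  step 7: row=6, L[6]='o', prepend. Next row=LF[6]=5
  step 8: row=5, L[5]='y', prepend. Next row=LF[5]=7
Reversed output: yoyo675$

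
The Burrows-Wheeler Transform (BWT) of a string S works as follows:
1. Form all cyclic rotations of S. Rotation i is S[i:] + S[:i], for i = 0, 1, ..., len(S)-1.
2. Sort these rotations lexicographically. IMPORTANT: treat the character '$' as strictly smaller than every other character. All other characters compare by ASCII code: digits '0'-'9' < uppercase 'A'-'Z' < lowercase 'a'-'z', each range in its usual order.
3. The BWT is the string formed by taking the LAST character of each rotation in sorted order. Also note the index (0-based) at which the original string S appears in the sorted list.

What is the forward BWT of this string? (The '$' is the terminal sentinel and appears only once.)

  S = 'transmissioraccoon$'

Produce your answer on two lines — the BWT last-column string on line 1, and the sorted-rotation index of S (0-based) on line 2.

Answer: nrracsmsoaociotsni$
18

Derivation:
All 19 rotations (rotation i = S[i:]+S[:i]):
  rot[0] = transmissioraccoon$
  rot[1] = ransmissioraccoon$t
  rot[2] = ansmissioraccoon$tr
  rot[3] = nsmissioraccoon$tra
  rot[4] = smissioraccoon$tran
  rot[5] = missioraccoon$trans
  rot[6] = issioraccoon$transm
  rot[7] = ssioraccoon$transmi
  rot[8] = sioraccoon$transmis
  rot[9] = ioraccoon$transmiss
  rot[10] = oraccoon$transmissi
  rot[11] = raccoon$transmissio
  rot[12] = accoon$transmissior
  rot[13] = ccoon$transmissiora
  rot[14] = coon$transmissiorac
  rot[15] = oon$transmissioracc
  rot[16] = on$transmissioracco
  rot[17] = n$transmissioraccoo
  rot[18] = $transmissioraccoon
Sorted (with $ < everything):
  sorted[0] = $transmissioraccoon  (last char: 'n')
  sorted[1] = accoon$transmissior  (last char: 'r')
  sorted[2] = ansmissioraccoon$tr  (last char: 'r')
  sorted[3] = ccoon$transmissiora  (last char: 'a')
  sorted[4] = coon$transmissiorac  (last char: 'c')
  sorted[5] = ioraccoon$transmiss  (last char: 's')
  sorted[6] = issioraccoon$transm  (last char: 'm')
  sorted[7] = missioraccoon$trans  (last char: 's')
  sorted[8] = n$transmissioraccoo  (last char: 'o')
  sorted[9] = nsmissioraccoon$tra  (last char: 'a')
  sorted[10] = on$transmissioracco  (last char: 'o')
  sorted[11] = oon$transmissioracc  (last char: 'c')
  sorted[12] = oraccoon$transmissi  (last char: 'i')
  sorted[13] = raccoon$transmissio  (last char: 'o')
  sorted[14] = ransmissioraccoon$t  (last char: 't')
  sorted[15] = sioraccoon$transmis  (last char: 's')
  sorted[16] = smissioraccoon$tran  (last char: 'n')
  sorted[17] = ssioraccoon$transmi  (last char: 'i')
  sorted[18] = transmissioraccoon$  (last char: '$')
Last column: nrracsmsoaociotsni$
Original string S is at sorted index 18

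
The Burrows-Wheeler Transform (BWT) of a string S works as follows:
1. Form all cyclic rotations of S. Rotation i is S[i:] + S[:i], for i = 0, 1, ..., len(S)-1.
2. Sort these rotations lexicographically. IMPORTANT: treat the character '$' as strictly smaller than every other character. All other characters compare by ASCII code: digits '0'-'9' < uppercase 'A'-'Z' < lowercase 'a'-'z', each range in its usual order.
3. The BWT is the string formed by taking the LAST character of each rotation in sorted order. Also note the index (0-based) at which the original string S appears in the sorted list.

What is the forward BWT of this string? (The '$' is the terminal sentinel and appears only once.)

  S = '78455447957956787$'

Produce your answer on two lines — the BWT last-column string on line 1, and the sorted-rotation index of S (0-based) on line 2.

Answer: 7584549958$6547777
10

Derivation:
All 18 rotations (rotation i = S[i:]+S[:i]):
  rot[0] = 78455447957956787$
  rot[1] = 8455447957956787$7
  rot[2] = 455447957956787$78
  rot[3] = 55447957956787$784
  rot[4] = 5447957956787$7845
  rot[5] = 447957956787$78455
  rot[6] = 47957956787$784554
  rot[7] = 7957956787$7845544
  rot[8] = 957956787$78455447
  rot[9] = 57956787$784554479
  rot[10] = 7956787$7845544795
  rot[11] = 956787$78455447957
  rot[12] = 56787$784554479579
  rot[13] = 6787$7845544795795
  rot[14] = 787$78455447957956
  rot[15] = 87$784554479579567
  rot[16] = 7$7845544795795678
  rot[17] = $78455447957956787
Sorted (with $ < everything):
  sorted[0] = $78455447957956787  (last char: '7')
  sorted[1] = 447957956787$78455  (last char: '5')
  sorted[2] = 455447957956787$78  (last char: '8')
  sorted[3] = 47957956787$784554  (last char: '4')
  sorted[4] = 5447957956787$7845  (last char: '5')
  sorted[5] = 55447957956787$784  (last char: '4')
  sorted[6] = 56787$784554479579  (last char: '9')
  sorted[7] = 57956787$784554479  (last char: '9')
  sorted[8] = 6787$7845544795795  (last char: '5')
  sorted[9] = 7$7845544795795678  (last char: '8')
  sorted[10] = 78455447957956787$  (last char: '$')
  sorted[11] = 787$78455447957956  (last char: '6')
  sorted[12] = 7956787$7845544795  (last char: '5')
  sorted[13] = 7957956787$7845544  (last char: '4')
  sorted[14] = 8455447957956787$7  (last char: '7')
  sorted[15] = 87$784554479579567  (last char: '7')
  sorted[16] = 956787$78455447957  (last char: '7')
  sorted[17] = 957956787$78455447  (last char: '7')
Last column: 7584549958$6547777
Original string S is at sorted index 10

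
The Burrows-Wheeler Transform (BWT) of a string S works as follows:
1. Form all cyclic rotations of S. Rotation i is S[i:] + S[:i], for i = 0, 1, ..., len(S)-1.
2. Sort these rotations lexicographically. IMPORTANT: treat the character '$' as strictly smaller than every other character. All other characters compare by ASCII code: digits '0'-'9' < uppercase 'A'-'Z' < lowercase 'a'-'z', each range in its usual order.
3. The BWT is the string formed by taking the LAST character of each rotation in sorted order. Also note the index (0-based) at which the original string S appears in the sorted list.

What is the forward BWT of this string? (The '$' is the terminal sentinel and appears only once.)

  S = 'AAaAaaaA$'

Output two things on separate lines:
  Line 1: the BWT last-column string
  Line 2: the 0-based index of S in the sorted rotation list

Answer: Aa$AaaAaA
2

Derivation:
All 9 rotations (rotation i = S[i:]+S[:i]):
  rot[0] = AAaAaaaA$
  rot[1] = AaAaaaA$A
  rot[2] = aAaaaA$AA
  rot[3] = AaaaA$AAa
  rot[4] = aaaA$AAaA
  rot[5] = aaA$AAaAa
  rot[6] = aA$AAaAaa
  rot[7] = A$AAaAaaa
  rot[8] = $AAaAaaaA
Sorted (with $ < everything):
  sorted[0] = $AAaAaaaA  (last char: 'A')
  sorted[1] = A$AAaAaaa  (last char: 'a')
  sorted[2] = AAaAaaaA$  (last char: '$')
  sorted[3] = AaAaaaA$A  (last char: 'A')
  sorted[4] = AaaaA$AAa  (last char: 'a')
  sorted[5] = aA$AAaAaa  (last char: 'a')
  sorted[6] = aAaaaA$AA  (last char: 'A')
  sorted[7] = aaA$AAaAa  (last char: 'a')
  sorted[8] = aaaA$AAaA  (last char: 'A')
Last column: Aa$AaaAaA
Original string S is at sorted index 2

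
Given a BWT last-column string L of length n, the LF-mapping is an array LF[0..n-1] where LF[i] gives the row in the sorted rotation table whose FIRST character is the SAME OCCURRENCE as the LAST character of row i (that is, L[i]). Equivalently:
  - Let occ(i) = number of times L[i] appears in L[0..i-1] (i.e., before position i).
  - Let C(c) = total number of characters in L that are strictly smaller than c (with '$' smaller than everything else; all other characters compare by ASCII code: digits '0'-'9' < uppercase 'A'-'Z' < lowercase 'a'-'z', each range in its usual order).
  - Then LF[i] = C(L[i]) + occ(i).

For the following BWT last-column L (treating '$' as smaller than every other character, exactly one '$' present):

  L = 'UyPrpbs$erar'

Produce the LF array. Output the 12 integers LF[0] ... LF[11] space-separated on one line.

Char counts: '$':1, 'P':1, 'U':1, 'a':1, 'b':1, 'e':1, 'p':1, 'r':3, 's':1, 'y':1
C (first-col start): C('$')=0, C('P')=1, C('U')=2, C('a')=3, C('b')=4, C('e')=5, C('p')=6, C('r')=7, C('s')=10, C('y')=11
L[0]='U': occ=0, LF[0]=C('U')+0=2+0=2
L[1]='y': occ=0, LF[1]=C('y')+0=11+0=11
L[2]='P': occ=0, LF[2]=C('P')+0=1+0=1
L[3]='r': occ=0, LF[3]=C('r')+0=7+0=7
L[4]='p': occ=0, LF[4]=C('p')+0=6+0=6
L[5]='b': occ=0, LF[5]=C('b')+0=4+0=4
L[6]='s': occ=0, LF[6]=C('s')+0=10+0=10
L[7]='$': occ=0, LF[7]=C('$')+0=0+0=0
L[8]='e': occ=0, LF[8]=C('e')+0=5+0=5
L[9]='r': occ=1, LF[9]=C('r')+1=7+1=8
L[10]='a': occ=0, LF[10]=C('a')+0=3+0=3
L[11]='r': occ=2, LF[11]=C('r')+2=7+2=9

Answer: 2 11 1 7 6 4 10 0 5 8 3 9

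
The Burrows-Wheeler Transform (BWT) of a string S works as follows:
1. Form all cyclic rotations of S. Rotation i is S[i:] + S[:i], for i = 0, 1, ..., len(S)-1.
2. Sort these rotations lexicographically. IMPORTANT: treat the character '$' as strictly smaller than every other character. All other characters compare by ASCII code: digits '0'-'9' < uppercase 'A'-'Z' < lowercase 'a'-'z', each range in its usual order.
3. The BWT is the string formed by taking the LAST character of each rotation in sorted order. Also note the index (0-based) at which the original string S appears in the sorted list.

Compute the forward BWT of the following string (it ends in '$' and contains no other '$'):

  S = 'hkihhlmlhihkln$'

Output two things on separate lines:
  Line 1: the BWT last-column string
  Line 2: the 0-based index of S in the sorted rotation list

All 15 rotations (rotation i = S[i:]+S[:i]):
  rot[0] = hkihhlmlhihkln$
  rot[1] = kihhlmlhihkln$h
  rot[2] = ihhlmlhihkln$hk
  rot[3] = hhlmlhihkln$hki
  rot[4] = hlmlhihkln$hkih
  rot[5] = lmlhihkln$hkihh
  rot[6] = mlhihkln$hkihhl
  rot[7] = lhihkln$hkihhlm
  rot[8] = hihkln$hkihhlml
  rot[9] = ihkln$hkihhlmlh
  rot[10] = hkln$hkihhlmlhi
  rot[11] = kln$hkihhlmlhih
  rot[12] = ln$hkihhlmlhihk
  rot[13] = n$hkihhlmlhihkl
  rot[14] = $hkihhlmlhihkln
Sorted (with $ < everything):
  sorted[0] = $hkihhlmlhihkln  (last char: 'n')
  sorted[1] = hhlmlhihkln$hki  (last char: 'i')
  sorted[2] = hihkln$hkihhlml  (last char: 'l')
  sorted[3] = hkihhlmlhihkln$  (last char: '$')
  sorted[4] = hkln$hkihhlmlhi  (last char: 'i')
  sorted[5] = hlmlhihkln$hkih  (last char: 'h')
  sorted[6] = ihhlmlhihkln$hk  (last char: 'k')
  sorted[7] = ihkln$hkihhlmlh  (last char: 'h')
  sorted[8] = kihhlmlhihkln$h  (last char: 'h')
  sorted[9] = kln$hkihhlmlhih  (last char: 'h')
  sorted[10] = lhihkln$hkihhlm  (last char: 'm')
  sorted[11] = lmlhihkln$hkihh  (last char: 'h')
  sorted[12] = ln$hkihhlmlhihk  (last char: 'k')
  sorted[13] = mlhihkln$hkihhl  (last char: 'l')
  sorted[14] = n$hkihhlmlhihkl  (last char: 'l')
Last column: nil$ihkhhhmhkll
Original string S is at sorted index 3

Answer: nil$ihkhhhmhkll
3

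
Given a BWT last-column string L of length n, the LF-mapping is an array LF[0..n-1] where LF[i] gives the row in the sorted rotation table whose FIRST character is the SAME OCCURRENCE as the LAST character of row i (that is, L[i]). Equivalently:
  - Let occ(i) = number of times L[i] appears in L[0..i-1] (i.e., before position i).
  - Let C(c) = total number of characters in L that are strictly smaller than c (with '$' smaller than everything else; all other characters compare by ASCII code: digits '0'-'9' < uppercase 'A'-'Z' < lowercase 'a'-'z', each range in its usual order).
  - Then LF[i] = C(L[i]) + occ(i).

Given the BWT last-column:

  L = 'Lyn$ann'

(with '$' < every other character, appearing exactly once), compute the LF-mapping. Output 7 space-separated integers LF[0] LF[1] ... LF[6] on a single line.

Answer: 1 6 3 0 2 4 5

Derivation:
Char counts: '$':1, 'L':1, 'a':1, 'n':3, 'y':1
C (first-col start): C('$')=0, C('L')=1, C('a')=2, C('n')=3, C('y')=6
L[0]='L': occ=0, LF[0]=C('L')+0=1+0=1
L[1]='y': occ=0, LF[1]=C('y')+0=6+0=6
L[2]='n': occ=0, LF[2]=C('n')+0=3+0=3
L[3]='$': occ=0, LF[3]=C('$')+0=0+0=0
L[4]='a': occ=0, LF[4]=C('a')+0=2+0=2
L[5]='n': occ=1, LF[5]=C('n')+1=3+1=4
L[6]='n': occ=2, LF[6]=C('n')+2=3+2=5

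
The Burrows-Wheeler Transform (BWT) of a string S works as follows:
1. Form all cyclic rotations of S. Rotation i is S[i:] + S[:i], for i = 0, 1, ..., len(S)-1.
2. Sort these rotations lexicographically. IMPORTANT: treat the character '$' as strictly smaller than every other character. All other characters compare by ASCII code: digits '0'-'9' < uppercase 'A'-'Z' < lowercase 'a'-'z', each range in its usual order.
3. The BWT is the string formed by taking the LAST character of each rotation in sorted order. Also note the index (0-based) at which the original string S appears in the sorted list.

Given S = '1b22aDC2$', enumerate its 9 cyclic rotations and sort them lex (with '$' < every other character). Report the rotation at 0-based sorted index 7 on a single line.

Answer: aDC2$1b22

Derivation:
All 9 rotations (rotation i = S[i:]+S[:i]):
  rot[0] = 1b22aDC2$
  rot[1] = b22aDC2$1
  rot[2] = 22aDC2$1b
  rot[3] = 2aDC2$1b2
  rot[4] = aDC2$1b22
  rot[5] = DC2$1b22a
  rot[6] = C2$1b22aD
  rot[7] = 2$1b22aDC
  rot[8] = $1b22aDC2
Sorted (with $ < everything):
  sorted[0] = $1b22aDC2
  sorted[1] = 1b22aDC2$
  sorted[2] = 2$1b22aDC
  sorted[3] = 22aDC2$1b
  sorted[4] = 2aDC2$1b2
  sorted[5] = C2$1b22aD
  sorted[6] = DC2$1b22a
  sorted[7] = aDC2$1b22
  sorted[8] = b22aDC2$1
sorted[7] = aDC2$1b22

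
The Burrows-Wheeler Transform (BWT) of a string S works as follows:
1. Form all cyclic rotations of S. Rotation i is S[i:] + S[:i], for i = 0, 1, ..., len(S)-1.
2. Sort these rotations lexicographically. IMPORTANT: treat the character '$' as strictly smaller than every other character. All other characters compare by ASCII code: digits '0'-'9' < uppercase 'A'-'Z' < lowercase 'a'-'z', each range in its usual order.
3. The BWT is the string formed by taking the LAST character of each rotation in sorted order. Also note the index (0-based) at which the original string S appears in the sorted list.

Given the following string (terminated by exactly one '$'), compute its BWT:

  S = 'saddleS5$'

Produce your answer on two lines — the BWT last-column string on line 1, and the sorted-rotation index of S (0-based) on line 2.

All 9 rotations (rotation i = S[i:]+S[:i]):
  rot[0] = saddleS5$
  rot[1] = addleS5$s
  rot[2] = ddleS5$sa
  rot[3] = dleS5$sad
  rot[4] = leS5$sadd
  rot[5] = eS5$saddl
  rot[6] = S5$saddle
  rot[7] = 5$saddleS
  rot[8] = $saddleS5
Sorted (with $ < everything):
  sorted[0] = $saddleS5  (last char: '5')
  sorted[1] = 5$saddleS  (last char: 'S')
  sorted[2] = S5$saddle  (last char: 'e')
  sorted[3] = addleS5$s  (last char: 's')
  sorted[4] = ddleS5$sa  (last char: 'a')
  sorted[5] = dleS5$sad  (last char: 'd')
  sorted[6] = eS5$saddl  (last char: 'l')
  sorted[7] = leS5$sadd  (last char: 'd')
  sorted[8] = saddleS5$  (last char: '$')
Last column: 5Sesadld$
Original string S is at sorted index 8

Answer: 5Sesadld$
8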